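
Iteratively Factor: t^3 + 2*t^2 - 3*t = (t)*(t^2 + 2*t - 3) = t*(t + 3)*(t - 1)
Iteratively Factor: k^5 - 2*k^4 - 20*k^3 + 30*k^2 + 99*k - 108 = (k - 1)*(k^4 - k^3 - 21*k^2 + 9*k + 108) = (k - 1)*(k + 3)*(k^3 - 4*k^2 - 9*k + 36) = (k - 3)*(k - 1)*(k + 3)*(k^2 - k - 12) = (k - 4)*(k - 3)*(k - 1)*(k + 3)*(k + 3)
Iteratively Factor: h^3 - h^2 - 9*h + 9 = (h + 3)*(h^2 - 4*h + 3) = (h - 1)*(h + 3)*(h - 3)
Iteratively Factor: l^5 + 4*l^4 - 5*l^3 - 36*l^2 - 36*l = (l - 3)*(l^4 + 7*l^3 + 16*l^2 + 12*l) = (l - 3)*(l + 2)*(l^3 + 5*l^2 + 6*l) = (l - 3)*(l + 2)*(l + 3)*(l^2 + 2*l) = (l - 3)*(l + 2)^2*(l + 3)*(l)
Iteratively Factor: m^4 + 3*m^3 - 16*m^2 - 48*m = (m + 3)*(m^3 - 16*m) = (m - 4)*(m + 3)*(m^2 + 4*m) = (m - 4)*(m + 3)*(m + 4)*(m)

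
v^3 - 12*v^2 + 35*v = v*(v - 7)*(v - 5)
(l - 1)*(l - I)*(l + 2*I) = l^3 - l^2 + I*l^2 + 2*l - I*l - 2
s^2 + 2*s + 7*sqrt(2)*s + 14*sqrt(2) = (s + 2)*(s + 7*sqrt(2))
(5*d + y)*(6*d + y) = 30*d^2 + 11*d*y + y^2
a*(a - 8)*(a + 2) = a^3 - 6*a^2 - 16*a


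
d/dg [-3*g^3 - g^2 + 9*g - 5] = -9*g^2 - 2*g + 9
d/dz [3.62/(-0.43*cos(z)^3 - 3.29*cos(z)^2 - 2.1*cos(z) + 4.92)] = (4.6698*sin(z)^2 - 23.8196*cos(z) - 12.2718)*sin(z)/(0.43*cos(z)^3 + 3.29*cos(z)^2 + 2.1*cos(z) - 4.92)^2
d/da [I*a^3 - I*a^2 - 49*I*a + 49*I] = I*(3*a^2 - 2*a - 49)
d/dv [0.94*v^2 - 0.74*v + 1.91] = 1.88*v - 0.74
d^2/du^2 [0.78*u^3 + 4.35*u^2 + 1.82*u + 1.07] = 4.68*u + 8.7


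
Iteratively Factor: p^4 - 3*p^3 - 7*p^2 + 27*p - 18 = (p - 2)*(p^3 - p^2 - 9*p + 9) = (p - 3)*(p - 2)*(p^2 + 2*p - 3) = (p - 3)*(p - 2)*(p - 1)*(p + 3)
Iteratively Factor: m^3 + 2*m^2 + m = (m + 1)*(m^2 + m) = m*(m + 1)*(m + 1)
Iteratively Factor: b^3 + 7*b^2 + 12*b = (b)*(b^2 + 7*b + 12) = b*(b + 3)*(b + 4)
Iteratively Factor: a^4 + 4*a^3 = (a)*(a^3 + 4*a^2) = a^2*(a^2 + 4*a) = a^3*(a + 4)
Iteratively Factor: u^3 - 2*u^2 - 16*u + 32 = (u + 4)*(u^2 - 6*u + 8) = (u - 4)*(u + 4)*(u - 2)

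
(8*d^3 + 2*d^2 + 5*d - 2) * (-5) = -40*d^3 - 10*d^2 - 25*d + 10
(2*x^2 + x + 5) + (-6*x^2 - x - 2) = 3 - 4*x^2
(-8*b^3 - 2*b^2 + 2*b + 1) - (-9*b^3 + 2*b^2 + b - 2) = b^3 - 4*b^2 + b + 3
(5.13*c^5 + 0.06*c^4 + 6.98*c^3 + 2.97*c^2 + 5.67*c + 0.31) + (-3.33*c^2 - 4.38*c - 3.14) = 5.13*c^5 + 0.06*c^4 + 6.98*c^3 - 0.36*c^2 + 1.29*c - 2.83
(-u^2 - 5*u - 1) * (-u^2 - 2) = u^4 + 5*u^3 + 3*u^2 + 10*u + 2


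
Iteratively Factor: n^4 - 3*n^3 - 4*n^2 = (n)*(n^3 - 3*n^2 - 4*n) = n*(n + 1)*(n^2 - 4*n) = n^2*(n + 1)*(n - 4)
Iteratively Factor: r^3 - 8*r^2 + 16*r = (r)*(r^2 - 8*r + 16) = r*(r - 4)*(r - 4)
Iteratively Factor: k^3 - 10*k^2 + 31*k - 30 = (k - 3)*(k^2 - 7*k + 10) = (k - 3)*(k - 2)*(k - 5)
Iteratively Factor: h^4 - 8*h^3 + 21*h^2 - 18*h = (h)*(h^3 - 8*h^2 + 21*h - 18) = h*(h - 3)*(h^2 - 5*h + 6) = h*(h - 3)*(h - 2)*(h - 3)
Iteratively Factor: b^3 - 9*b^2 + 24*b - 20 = (b - 2)*(b^2 - 7*b + 10) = (b - 5)*(b - 2)*(b - 2)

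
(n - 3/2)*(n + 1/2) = n^2 - n - 3/4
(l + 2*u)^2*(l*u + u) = l^3*u + 4*l^2*u^2 + l^2*u + 4*l*u^3 + 4*l*u^2 + 4*u^3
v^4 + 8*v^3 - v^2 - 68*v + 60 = (v - 2)*(v - 1)*(v + 5)*(v + 6)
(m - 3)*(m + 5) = m^2 + 2*m - 15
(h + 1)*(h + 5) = h^2 + 6*h + 5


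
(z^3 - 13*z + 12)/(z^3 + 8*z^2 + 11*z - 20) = (z - 3)/(z + 5)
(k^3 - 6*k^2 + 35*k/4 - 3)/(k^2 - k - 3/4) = (2*k^2 - 9*k + 4)/(2*k + 1)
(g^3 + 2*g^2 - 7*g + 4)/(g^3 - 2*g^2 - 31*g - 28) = (g^2 - 2*g + 1)/(g^2 - 6*g - 7)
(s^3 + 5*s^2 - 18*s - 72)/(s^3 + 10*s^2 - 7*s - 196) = (s^2 + 9*s + 18)/(s^2 + 14*s + 49)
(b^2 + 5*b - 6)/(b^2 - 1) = (b + 6)/(b + 1)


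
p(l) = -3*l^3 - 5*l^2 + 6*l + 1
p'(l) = -9*l^2 - 10*l + 6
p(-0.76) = -5.13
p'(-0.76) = 8.40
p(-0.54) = -3.23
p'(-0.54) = 8.78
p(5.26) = -542.37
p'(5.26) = -295.61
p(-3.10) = 23.72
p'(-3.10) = -49.49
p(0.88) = 0.36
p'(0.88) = -9.77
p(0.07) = 1.39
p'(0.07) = 5.26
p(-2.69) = 7.07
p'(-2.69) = -32.22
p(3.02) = -109.11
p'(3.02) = -106.28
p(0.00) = 1.00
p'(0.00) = 6.00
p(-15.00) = 8911.00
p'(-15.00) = -1869.00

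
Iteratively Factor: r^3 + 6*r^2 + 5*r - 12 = (r + 3)*(r^2 + 3*r - 4) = (r - 1)*(r + 3)*(r + 4)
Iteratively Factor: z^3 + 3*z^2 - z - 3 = (z - 1)*(z^2 + 4*z + 3) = (z - 1)*(z + 3)*(z + 1)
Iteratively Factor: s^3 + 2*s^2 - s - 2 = (s + 2)*(s^2 - 1) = (s + 1)*(s + 2)*(s - 1)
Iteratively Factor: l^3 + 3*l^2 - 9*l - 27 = (l - 3)*(l^2 + 6*l + 9) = (l - 3)*(l + 3)*(l + 3)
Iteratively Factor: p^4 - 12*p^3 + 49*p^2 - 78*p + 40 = (p - 4)*(p^3 - 8*p^2 + 17*p - 10) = (p - 4)*(p - 1)*(p^2 - 7*p + 10) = (p - 4)*(p - 2)*(p - 1)*(p - 5)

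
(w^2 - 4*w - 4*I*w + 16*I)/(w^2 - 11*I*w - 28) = (w - 4)/(w - 7*I)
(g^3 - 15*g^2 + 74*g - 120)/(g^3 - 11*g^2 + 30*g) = (g - 4)/g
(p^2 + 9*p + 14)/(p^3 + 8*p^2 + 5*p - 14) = 1/(p - 1)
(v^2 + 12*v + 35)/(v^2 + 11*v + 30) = (v + 7)/(v + 6)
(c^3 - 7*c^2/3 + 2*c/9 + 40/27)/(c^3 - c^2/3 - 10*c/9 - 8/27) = (3*c - 5)/(3*c + 1)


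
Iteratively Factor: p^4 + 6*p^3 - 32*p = (p - 2)*(p^3 + 8*p^2 + 16*p) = (p - 2)*(p + 4)*(p^2 + 4*p) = p*(p - 2)*(p + 4)*(p + 4)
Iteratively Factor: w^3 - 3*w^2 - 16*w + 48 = (w + 4)*(w^2 - 7*w + 12) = (w - 3)*(w + 4)*(w - 4)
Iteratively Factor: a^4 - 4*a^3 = (a)*(a^3 - 4*a^2) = a^2*(a^2 - 4*a) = a^2*(a - 4)*(a)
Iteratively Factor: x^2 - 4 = (x - 2)*(x + 2)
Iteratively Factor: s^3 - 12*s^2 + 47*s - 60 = (s - 4)*(s^2 - 8*s + 15) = (s - 5)*(s - 4)*(s - 3)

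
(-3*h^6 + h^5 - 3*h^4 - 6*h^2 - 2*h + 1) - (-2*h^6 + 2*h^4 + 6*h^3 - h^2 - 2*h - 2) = -h^6 + h^5 - 5*h^4 - 6*h^3 - 5*h^2 + 3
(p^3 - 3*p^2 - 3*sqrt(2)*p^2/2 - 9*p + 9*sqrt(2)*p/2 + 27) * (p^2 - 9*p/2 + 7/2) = p^5 - 15*p^4/2 - 3*sqrt(2)*p^4/2 + 8*p^3 + 45*sqrt(2)*p^3/4 - 51*sqrt(2)*p^2/2 + 57*p^2 - 153*p + 63*sqrt(2)*p/4 + 189/2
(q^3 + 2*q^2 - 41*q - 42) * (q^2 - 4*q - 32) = q^5 - 2*q^4 - 81*q^3 + 58*q^2 + 1480*q + 1344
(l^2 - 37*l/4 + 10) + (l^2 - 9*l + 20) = 2*l^2 - 73*l/4 + 30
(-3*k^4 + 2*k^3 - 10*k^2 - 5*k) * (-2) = 6*k^4 - 4*k^3 + 20*k^2 + 10*k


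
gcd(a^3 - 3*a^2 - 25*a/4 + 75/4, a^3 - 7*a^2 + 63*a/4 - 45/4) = a^2 - 11*a/2 + 15/2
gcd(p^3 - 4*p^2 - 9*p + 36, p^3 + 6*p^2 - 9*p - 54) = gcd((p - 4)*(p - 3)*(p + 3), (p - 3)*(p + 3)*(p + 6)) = p^2 - 9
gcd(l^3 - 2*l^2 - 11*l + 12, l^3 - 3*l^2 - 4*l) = l - 4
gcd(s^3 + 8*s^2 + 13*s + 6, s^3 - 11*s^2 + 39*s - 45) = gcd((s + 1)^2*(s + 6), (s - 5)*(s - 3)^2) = 1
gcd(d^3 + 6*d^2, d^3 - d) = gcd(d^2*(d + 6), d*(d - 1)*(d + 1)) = d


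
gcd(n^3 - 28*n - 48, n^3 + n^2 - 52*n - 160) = n + 4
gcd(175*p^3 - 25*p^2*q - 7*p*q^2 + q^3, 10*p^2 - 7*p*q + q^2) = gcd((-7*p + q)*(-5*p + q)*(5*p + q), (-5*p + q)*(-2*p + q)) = 5*p - q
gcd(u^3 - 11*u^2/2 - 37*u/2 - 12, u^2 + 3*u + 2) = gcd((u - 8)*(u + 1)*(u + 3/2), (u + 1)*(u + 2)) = u + 1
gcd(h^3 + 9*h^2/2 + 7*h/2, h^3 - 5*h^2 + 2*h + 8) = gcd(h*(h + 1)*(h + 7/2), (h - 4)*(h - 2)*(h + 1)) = h + 1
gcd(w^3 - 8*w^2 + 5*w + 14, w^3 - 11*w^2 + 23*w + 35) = w^2 - 6*w - 7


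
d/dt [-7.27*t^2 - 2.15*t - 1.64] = -14.54*t - 2.15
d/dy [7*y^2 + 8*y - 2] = 14*y + 8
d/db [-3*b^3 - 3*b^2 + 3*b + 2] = -9*b^2 - 6*b + 3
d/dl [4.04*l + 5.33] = 4.04000000000000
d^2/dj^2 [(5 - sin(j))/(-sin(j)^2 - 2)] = (-9*sin(j)^5 + 20*sin(j)^4 - 70*sin(j)^2 - sin(j)/2 - 6*sin(3*j) + sin(5*j)/2 + 20)/(sin(j)^2 + 2)^3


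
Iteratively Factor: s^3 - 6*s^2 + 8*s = (s - 2)*(s^2 - 4*s) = s*(s - 2)*(s - 4)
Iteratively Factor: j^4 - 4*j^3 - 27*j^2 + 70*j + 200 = (j + 2)*(j^3 - 6*j^2 - 15*j + 100) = (j - 5)*(j + 2)*(j^2 - j - 20) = (j - 5)^2*(j + 2)*(j + 4)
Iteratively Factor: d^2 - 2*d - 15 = (d - 5)*(d + 3)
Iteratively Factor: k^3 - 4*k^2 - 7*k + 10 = (k + 2)*(k^2 - 6*k + 5) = (k - 1)*(k + 2)*(k - 5)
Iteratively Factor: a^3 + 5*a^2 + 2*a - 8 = (a + 4)*(a^2 + a - 2) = (a - 1)*(a + 4)*(a + 2)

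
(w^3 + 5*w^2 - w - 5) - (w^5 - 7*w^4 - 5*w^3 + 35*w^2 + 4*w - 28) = -w^5 + 7*w^4 + 6*w^3 - 30*w^2 - 5*w + 23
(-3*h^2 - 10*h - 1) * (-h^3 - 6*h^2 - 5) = 3*h^5 + 28*h^4 + 61*h^3 + 21*h^2 + 50*h + 5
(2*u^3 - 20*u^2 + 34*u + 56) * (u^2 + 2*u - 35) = 2*u^5 - 16*u^4 - 76*u^3 + 824*u^2 - 1078*u - 1960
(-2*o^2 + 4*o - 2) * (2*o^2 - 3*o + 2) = -4*o^4 + 14*o^3 - 20*o^2 + 14*o - 4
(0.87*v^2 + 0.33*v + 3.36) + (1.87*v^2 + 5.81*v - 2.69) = 2.74*v^2 + 6.14*v + 0.67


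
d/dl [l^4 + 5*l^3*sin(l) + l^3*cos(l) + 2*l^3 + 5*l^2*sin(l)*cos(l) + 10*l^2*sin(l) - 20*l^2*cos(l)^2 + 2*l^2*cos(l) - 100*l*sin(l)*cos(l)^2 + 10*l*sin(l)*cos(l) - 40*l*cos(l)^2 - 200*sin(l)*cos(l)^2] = -l^3*sin(l) + 5*l^3*cos(l) + 4*l^3 + 20*l^2*sin(2*l) + 13*sqrt(2)*l^2*sin(l + pi/4) + 5*l^2*cos(2*l) + 6*l^2 + 20*l*sin(l) + 45*l*sin(2*l) - 21*l*cos(l) - 10*l*cos(2*l) - 75*l*cos(3*l) - 20*l - 25*sin(l) + 5*sin(2*l) - 25*sin(3*l) - 50*cos(l) - 20*cos(2*l) - 150*cos(3*l) - 20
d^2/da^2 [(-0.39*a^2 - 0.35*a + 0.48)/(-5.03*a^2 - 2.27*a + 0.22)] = (8.804512*a^3 - 70.277148*a^2 - 30.560268*a - 5.621788)/(127.263527*a^6 + 172.299129*a^5 + 61.058667*a^4 - 3.374809*a^3 - 2.670558*a^2 + 0.329604*a - 0.010648)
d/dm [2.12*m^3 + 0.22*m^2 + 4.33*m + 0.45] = 6.36*m^2 + 0.44*m + 4.33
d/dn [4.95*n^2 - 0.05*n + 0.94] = 9.9*n - 0.05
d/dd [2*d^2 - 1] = 4*d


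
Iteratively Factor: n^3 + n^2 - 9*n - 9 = (n - 3)*(n^2 + 4*n + 3) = (n - 3)*(n + 3)*(n + 1)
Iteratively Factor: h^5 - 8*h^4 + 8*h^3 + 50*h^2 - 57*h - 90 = (h - 3)*(h^4 - 5*h^3 - 7*h^2 + 29*h + 30) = (h - 3)^2*(h^3 - 2*h^2 - 13*h - 10) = (h - 3)^2*(h + 2)*(h^2 - 4*h - 5) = (h - 5)*(h - 3)^2*(h + 2)*(h + 1)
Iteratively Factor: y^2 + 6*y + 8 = (y + 2)*(y + 4)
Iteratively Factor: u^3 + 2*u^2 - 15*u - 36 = (u + 3)*(u^2 - u - 12) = (u - 4)*(u + 3)*(u + 3)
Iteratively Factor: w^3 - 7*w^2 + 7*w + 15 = (w - 5)*(w^2 - 2*w - 3) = (w - 5)*(w - 3)*(w + 1)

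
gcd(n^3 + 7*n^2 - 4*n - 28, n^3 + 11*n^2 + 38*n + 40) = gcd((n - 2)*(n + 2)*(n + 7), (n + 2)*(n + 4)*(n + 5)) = n + 2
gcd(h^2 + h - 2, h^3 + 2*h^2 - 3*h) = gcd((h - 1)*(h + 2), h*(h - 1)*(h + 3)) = h - 1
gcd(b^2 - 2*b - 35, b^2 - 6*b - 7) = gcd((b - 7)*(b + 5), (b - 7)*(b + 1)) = b - 7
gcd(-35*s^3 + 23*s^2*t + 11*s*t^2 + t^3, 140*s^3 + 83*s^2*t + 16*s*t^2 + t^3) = 35*s^2 + 12*s*t + t^2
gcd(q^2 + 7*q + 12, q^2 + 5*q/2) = 1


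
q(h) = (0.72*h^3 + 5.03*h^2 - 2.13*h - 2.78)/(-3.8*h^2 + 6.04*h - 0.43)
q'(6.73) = -0.12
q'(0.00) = 95.77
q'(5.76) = -0.09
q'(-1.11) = 0.40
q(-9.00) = 0.28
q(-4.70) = -0.39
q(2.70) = -3.58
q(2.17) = -4.53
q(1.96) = -5.58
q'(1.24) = 19.66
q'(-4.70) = -0.13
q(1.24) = 3.03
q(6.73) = -3.26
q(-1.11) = -0.41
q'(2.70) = 0.93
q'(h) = (7.6*h - 6.04)*(0.72*h^3 + 5.03*h^2 - 2.13*h - 2.78)/(-3.8*h^2 + 6.04*h - 0.43)^2 + (2.16*h^2 + 10.06*h - 2.13)/(-3.8*h^2 + 6.04*h - 0.43)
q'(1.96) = 7.37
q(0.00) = 6.47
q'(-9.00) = -0.17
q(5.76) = -3.16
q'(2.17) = 3.35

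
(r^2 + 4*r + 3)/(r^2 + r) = (r + 3)/r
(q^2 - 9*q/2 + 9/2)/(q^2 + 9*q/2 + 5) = (2*q^2 - 9*q + 9)/(2*q^2 + 9*q + 10)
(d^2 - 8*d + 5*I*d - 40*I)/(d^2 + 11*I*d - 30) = (d - 8)/(d + 6*I)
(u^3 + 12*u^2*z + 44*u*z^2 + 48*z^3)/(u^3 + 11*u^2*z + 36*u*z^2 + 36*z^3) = (u + 4*z)/(u + 3*z)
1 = 1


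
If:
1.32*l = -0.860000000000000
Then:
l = -0.65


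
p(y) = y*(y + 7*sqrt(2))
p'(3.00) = 15.90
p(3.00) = 38.70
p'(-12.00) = -14.10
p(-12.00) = 25.21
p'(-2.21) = 5.48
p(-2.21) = -16.99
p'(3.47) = 16.84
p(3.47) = 46.39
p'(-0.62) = 8.66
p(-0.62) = -5.75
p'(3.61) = 17.12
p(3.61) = 48.77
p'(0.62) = 11.14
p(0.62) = 6.52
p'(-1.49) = 6.92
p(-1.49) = -12.53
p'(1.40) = 12.70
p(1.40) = 15.82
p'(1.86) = 13.62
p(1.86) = 21.87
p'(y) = 2*y + 7*sqrt(2)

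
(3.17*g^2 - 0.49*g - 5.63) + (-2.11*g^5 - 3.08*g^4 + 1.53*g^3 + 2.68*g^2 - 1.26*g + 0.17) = -2.11*g^5 - 3.08*g^4 + 1.53*g^3 + 5.85*g^2 - 1.75*g - 5.46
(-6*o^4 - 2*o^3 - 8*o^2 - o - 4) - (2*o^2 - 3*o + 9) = -6*o^4 - 2*o^3 - 10*o^2 + 2*o - 13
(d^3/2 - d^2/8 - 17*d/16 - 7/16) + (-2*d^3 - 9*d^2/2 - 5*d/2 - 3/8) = -3*d^3/2 - 37*d^2/8 - 57*d/16 - 13/16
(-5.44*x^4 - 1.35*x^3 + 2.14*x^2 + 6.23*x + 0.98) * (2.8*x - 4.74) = -15.232*x^5 + 22.0056*x^4 + 12.391*x^3 + 7.3004*x^2 - 26.7862*x - 4.6452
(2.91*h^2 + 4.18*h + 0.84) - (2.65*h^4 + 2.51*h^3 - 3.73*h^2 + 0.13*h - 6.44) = -2.65*h^4 - 2.51*h^3 + 6.64*h^2 + 4.05*h + 7.28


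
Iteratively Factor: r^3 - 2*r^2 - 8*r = (r - 4)*(r^2 + 2*r) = r*(r - 4)*(r + 2)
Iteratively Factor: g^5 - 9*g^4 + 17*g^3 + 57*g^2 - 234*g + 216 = (g + 3)*(g^4 - 12*g^3 + 53*g^2 - 102*g + 72) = (g - 3)*(g + 3)*(g^3 - 9*g^2 + 26*g - 24) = (g - 3)*(g - 2)*(g + 3)*(g^2 - 7*g + 12) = (g - 3)^2*(g - 2)*(g + 3)*(g - 4)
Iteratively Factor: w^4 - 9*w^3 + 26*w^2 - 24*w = (w - 2)*(w^3 - 7*w^2 + 12*w) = (w - 4)*(w - 2)*(w^2 - 3*w) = (w - 4)*(w - 3)*(w - 2)*(w)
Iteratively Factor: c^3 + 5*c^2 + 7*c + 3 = (c + 3)*(c^2 + 2*c + 1) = (c + 1)*(c + 3)*(c + 1)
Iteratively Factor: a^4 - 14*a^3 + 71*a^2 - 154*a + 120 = (a - 3)*(a^3 - 11*a^2 + 38*a - 40) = (a - 4)*(a - 3)*(a^2 - 7*a + 10) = (a - 5)*(a - 4)*(a - 3)*(a - 2)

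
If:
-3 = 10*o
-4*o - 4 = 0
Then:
No Solution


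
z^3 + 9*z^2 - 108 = (z - 3)*(z + 6)^2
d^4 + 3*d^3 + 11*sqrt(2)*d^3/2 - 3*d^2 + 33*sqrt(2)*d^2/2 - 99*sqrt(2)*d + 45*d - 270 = (d - 3)*(d + 6)*(d + 5*sqrt(2)/2)*(d + 3*sqrt(2))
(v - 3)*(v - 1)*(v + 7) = v^3 + 3*v^2 - 25*v + 21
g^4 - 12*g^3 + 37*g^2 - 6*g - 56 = (g - 7)*(g - 4)*(g - 2)*(g + 1)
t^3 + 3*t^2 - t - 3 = (t - 1)*(t + 1)*(t + 3)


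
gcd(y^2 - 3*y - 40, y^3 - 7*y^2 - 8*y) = y - 8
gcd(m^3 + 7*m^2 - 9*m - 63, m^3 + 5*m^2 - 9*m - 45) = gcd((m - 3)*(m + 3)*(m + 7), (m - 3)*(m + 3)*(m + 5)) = m^2 - 9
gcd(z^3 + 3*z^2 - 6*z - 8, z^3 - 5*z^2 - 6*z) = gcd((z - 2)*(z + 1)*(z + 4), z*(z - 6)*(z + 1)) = z + 1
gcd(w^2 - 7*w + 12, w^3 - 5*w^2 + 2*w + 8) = w - 4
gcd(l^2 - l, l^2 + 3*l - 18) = 1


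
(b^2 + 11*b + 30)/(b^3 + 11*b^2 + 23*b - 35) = (b + 6)/(b^2 + 6*b - 7)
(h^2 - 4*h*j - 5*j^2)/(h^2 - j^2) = (h - 5*j)/(h - j)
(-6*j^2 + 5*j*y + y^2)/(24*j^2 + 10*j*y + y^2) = (-j + y)/(4*j + y)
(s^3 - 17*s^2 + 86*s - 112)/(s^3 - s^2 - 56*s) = (s^2 - 9*s + 14)/(s*(s + 7))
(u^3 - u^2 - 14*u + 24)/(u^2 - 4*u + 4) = (u^2 + u - 12)/(u - 2)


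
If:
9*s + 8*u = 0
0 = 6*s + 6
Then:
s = -1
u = 9/8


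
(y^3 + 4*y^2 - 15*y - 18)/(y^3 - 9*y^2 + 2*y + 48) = (y^2 + 7*y + 6)/(y^2 - 6*y - 16)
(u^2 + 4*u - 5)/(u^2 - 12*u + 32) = (u^2 + 4*u - 5)/(u^2 - 12*u + 32)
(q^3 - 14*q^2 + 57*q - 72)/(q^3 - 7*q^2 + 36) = (q^2 - 11*q + 24)/(q^2 - 4*q - 12)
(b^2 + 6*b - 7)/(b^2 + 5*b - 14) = (b - 1)/(b - 2)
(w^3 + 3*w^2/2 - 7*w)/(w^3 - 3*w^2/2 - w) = (2*w + 7)/(2*w + 1)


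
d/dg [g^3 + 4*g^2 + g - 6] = 3*g^2 + 8*g + 1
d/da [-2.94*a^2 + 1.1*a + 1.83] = 1.1 - 5.88*a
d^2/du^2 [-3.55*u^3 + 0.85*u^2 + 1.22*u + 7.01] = 1.7 - 21.3*u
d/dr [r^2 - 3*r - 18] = 2*r - 3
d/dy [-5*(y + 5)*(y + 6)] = -10*y - 55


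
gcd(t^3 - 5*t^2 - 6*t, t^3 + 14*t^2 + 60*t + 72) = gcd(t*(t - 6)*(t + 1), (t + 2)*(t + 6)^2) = 1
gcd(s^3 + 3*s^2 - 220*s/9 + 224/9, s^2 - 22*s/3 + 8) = s - 4/3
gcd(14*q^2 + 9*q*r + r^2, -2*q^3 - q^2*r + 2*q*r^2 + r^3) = 2*q + r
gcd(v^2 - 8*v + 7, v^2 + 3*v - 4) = v - 1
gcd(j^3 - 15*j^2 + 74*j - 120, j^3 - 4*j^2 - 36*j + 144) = j^2 - 10*j + 24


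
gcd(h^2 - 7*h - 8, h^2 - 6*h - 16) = h - 8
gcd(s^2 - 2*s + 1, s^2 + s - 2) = s - 1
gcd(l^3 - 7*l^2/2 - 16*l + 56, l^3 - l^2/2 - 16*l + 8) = l^2 - 16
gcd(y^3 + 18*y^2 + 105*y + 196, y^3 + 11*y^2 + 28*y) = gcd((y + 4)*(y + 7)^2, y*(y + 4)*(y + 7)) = y^2 + 11*y + 28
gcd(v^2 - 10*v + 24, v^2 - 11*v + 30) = v - 6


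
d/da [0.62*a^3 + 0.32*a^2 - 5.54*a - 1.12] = 1.86*a^2 + 0.64*a - 5.54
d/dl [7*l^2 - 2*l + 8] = 14*l - 2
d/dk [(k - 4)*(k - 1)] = 2*k - 5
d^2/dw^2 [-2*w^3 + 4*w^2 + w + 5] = 8 - 12*w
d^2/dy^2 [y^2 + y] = 2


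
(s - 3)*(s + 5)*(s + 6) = s^3 + 8*s^2 - 3*s - 90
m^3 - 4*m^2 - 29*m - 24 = (m - 8)*(m + 1)*(m + 3)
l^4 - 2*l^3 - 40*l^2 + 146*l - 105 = (l - 5)*(l - 3)*(l - 1)*(l + 7)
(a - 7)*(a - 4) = a^2 - 11*a + 28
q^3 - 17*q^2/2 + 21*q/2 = q*(q - 7)*(q - 3/2)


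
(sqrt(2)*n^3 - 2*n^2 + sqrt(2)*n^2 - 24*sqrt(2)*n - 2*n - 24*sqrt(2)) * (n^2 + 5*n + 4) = sqrt(2)*n^5 - 2*n^4 + 6*sqrt(2)*n^4 - 15*sqrt(2)*n^3 - 12*n^3 - 140*sqrt(2)*n^2 - 18*n^2 - 216*sqrt(2)*n - 8*n - 96*sqrt(2)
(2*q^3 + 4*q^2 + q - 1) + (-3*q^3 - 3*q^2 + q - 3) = -q^3 + q^2 + 2*q - 4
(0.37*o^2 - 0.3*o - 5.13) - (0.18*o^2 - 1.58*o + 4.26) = 0.19*o^2 + 1.28*o - 9.39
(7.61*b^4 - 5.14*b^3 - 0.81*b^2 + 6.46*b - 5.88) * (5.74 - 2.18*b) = -16.5898*b^5 + 54.8866*b^4 - 27.7378*b^3 - 18.7322*b^2 + 49.8988*b - 33.7512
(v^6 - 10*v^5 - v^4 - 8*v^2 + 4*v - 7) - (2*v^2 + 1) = v^6 - 10*v^5 - v^4 - 10*v^2 + 4*v - 8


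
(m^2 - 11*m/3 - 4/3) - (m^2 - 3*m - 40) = 116/3 - 2*m/3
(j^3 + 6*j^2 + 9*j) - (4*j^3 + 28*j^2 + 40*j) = -3*j^3 - 22*j^2 - 31*j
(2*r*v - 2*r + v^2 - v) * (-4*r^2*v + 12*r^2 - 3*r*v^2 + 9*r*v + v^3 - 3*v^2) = -8*r^3*v^2 + 32*r^3*v - 24*r^3 - 10*r^2*v^3 + 40*r^2*v^2 - 30*r^2*v - r*v^4 + 4*r*v^3 - 3*r*v^2 + v^5 - 4*v^4 + 3*v^3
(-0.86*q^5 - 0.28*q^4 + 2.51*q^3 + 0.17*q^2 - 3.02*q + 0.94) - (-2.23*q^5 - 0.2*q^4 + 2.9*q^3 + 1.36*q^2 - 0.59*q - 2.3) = 1.37*q^5 - 0.08*q^4 - 0.39*q^3 - 1.19*q^2 - 2.43*q + 3.24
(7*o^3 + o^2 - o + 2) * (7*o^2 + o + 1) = 49*o^5 + 14*o^4 + o^3 + 14*o^2 + o + 2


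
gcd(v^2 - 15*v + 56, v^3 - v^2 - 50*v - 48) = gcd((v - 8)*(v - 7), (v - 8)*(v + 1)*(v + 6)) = v - 8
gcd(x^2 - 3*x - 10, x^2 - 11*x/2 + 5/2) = x - 5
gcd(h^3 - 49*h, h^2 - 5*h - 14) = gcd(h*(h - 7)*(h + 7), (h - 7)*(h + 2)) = h - 7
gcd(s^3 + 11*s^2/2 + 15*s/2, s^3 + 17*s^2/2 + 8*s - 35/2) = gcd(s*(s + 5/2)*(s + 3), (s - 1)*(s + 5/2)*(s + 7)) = s + 5/2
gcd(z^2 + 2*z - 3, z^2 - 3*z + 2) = z - 1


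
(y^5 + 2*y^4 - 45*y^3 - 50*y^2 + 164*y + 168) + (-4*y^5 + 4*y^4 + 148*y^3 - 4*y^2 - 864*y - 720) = -3*y^5 + 6*y^4 + 103*y^3 - 54*y^2 - 700*y - 552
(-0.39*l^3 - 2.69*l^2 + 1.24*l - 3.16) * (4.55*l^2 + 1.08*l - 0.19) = -1.7745*l^5 - 12.6607*l^4 + 2.8109*l^3 - 12.5277*l^2 - 3.6484*l + 0.6004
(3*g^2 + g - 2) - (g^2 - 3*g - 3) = 2*g^2 + 4*g + 1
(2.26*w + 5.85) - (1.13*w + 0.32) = 1.13*w + 5.53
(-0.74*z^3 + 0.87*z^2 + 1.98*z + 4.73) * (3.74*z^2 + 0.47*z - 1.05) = -2.7676*z^5 + 2.906*z^4 + 8.5911*z^3 + 17.7073*z^2 + 0.1441*z - 4.9665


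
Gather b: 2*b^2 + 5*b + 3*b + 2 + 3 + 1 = 2*b^2 + 8*b + 6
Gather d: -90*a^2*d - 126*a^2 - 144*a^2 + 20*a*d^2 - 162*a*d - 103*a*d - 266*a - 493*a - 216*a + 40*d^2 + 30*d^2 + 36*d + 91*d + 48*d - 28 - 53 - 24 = -270*a^2 - 975*a + d^2*(20*a + 70) + d*(-90*a^2 - 265*a + 175) - 105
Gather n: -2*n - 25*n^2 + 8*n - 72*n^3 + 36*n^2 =-72*n^3 + 11*n^2 + 6*n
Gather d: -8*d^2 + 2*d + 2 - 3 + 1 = -8*d^2 + 2*d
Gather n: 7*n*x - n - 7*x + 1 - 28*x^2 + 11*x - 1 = n*(7*x - 1) - 28*x^2 + 4*x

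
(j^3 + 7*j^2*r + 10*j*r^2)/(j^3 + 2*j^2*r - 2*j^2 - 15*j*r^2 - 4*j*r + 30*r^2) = j*(-j - 2*r)/(-j^2 + 3*j*r + 2*j - 6*r)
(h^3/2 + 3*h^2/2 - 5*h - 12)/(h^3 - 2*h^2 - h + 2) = (h^3 + 3*h^2 - 10*h - 24)/(2*(h^3 - 2*h^2 - h + 2))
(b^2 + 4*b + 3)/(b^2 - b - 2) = (b + 3)/(b - 2)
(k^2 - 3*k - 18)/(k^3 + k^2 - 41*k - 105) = (k - 6)/(k^2 - 2*k - 35)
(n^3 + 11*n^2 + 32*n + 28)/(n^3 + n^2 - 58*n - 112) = (n + 2)/(n - 8)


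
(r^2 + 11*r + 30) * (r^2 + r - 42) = r^4 + 12*r^3 - r^2 - 432*r - 1260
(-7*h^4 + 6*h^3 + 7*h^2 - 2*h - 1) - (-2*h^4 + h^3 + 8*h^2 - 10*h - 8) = -5*h^4 + 5*h^3 - h^2 + 8*h + 7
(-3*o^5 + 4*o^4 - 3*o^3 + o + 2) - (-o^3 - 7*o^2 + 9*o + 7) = -3*o^5 + 4*o^4 - 2*o^3 + 7*o^2 - 8*o - 5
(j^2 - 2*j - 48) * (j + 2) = j^3 - 52*j - 96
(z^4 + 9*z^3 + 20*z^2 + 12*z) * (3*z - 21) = 3*z^5 + 6*z^4 - 129*z^3 - 384*z^2 - 252*z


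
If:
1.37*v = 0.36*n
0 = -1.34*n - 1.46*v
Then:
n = 0.00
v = 0.00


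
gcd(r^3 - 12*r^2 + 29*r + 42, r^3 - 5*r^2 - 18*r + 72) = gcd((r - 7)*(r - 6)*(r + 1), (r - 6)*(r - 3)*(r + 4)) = r - 6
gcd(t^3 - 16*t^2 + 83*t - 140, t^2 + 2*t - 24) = t - 4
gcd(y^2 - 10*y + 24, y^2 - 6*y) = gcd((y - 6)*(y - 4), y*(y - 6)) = y - 6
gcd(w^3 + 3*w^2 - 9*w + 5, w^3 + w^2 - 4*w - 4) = 1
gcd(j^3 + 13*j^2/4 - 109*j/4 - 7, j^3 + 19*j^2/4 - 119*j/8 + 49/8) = j + 7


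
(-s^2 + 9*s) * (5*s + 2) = -5*s^3 + 43*s^2 + 18*s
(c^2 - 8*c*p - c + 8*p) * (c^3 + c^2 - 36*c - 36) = c^5 - 8*c^4*p - 37*c^3 + 296*c^2*p + 36*c - 288*p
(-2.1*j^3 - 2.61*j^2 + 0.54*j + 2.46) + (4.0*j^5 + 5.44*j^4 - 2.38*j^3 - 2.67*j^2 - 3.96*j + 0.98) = 4.0*j^5 + 5.44*j^4 - 4.48*j^3 - 5.28*j^2 - 3.42*j + 3.44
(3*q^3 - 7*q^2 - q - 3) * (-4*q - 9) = -12*q^4 + q^3 + 67*q^2 + 21*q + 27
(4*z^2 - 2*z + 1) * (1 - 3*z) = -12*z^3 + 10*z^2 - 5*z + 1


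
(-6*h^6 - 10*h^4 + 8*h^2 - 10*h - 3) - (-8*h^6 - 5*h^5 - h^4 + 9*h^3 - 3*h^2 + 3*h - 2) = 2*h^6 + 5*h^5 - 9*h^4 - 9*h^3 + 11*h^2 - 13*h - 1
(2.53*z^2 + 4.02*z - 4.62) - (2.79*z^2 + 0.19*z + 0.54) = -0.26*z^2 + 3.83*z - 5.16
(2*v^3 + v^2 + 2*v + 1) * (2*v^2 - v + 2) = 4*v^5 + 7*v^3 + 2*v^2 + 3*v + 2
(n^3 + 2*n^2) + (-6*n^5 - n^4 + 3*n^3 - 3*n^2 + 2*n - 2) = -6*n^5 - n^4 + 4*n^3 - n^2 + 2*n - 2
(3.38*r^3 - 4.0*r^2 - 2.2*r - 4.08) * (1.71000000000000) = 5.7798*r^3 - 6.84*r^2 - 3.762*r - 6.9768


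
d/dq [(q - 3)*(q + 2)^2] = (q + 2)*(3*q - 4)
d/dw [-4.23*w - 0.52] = -4.23000000000000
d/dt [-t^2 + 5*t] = 5 - 2*t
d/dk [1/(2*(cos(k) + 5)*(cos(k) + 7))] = (cos(k) + 6)*sin(k)/((cos(k) + 5)^2*(cos(k) + 7)^2)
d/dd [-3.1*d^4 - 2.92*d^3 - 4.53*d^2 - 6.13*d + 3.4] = -12.4*d^3 - 8.76*d^2 - 9.06*d - 6.13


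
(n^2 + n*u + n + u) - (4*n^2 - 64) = -3*n^2 + n*u + n + u + 64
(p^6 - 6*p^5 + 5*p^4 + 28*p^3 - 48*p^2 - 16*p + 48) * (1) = p^6 - 6*p^5 + 5*p^4 + 28*p^3 - 48*p^2 - 16*p + 48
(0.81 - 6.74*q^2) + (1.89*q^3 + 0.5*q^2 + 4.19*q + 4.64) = 1.89*q^3 - 6.24*q^2 + 4.19*q + 5.45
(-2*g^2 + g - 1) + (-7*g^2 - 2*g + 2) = -9*g^2 - g + 1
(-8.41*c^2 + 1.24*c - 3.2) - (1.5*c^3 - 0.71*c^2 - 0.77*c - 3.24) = -1.5*c^3 - 7.7*c^2 + 2.01*c + 0.04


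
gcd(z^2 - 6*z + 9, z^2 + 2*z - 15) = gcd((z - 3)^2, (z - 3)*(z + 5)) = z - 3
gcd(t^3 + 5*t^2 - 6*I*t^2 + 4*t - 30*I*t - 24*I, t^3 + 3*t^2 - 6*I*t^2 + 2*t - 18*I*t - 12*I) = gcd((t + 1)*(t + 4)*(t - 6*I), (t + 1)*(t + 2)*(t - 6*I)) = t^2 + t*(1 - 6*I) - 6*I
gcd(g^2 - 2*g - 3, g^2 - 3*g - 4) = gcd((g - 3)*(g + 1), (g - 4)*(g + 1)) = g + 1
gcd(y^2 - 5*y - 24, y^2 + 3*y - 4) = 1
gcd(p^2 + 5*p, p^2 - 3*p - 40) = p + 5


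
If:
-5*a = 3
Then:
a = -3/5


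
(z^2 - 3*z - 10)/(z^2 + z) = (z^2 - 3*z - 10)/(z*(z + 1))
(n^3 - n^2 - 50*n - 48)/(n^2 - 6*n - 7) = (n^2 - 2*n - 48)/(n - 7)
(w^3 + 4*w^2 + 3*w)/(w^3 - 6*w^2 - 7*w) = (w + 3)/(w - 7)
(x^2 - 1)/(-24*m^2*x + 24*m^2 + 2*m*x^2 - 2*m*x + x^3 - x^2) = (x + 1)/(-24*m^2 + 2*m*x + x^2)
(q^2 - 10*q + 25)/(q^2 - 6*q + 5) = (q - 5)/(q - 1)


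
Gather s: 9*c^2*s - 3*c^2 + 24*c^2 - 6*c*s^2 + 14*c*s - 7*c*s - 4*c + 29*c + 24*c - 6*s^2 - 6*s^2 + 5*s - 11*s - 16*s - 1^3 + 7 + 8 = 21*c^2 + 49*c + s^2*(-6*c - 12) + s*(9*c^2 + 7*c - 22) + 14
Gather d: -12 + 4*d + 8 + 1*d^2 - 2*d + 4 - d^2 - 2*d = 0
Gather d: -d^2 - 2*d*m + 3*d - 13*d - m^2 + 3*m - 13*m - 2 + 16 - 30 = -d^2 + d*(-2*m - 10) - m^2 - 10*m - 16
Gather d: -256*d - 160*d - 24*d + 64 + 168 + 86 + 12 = 330 - 440*d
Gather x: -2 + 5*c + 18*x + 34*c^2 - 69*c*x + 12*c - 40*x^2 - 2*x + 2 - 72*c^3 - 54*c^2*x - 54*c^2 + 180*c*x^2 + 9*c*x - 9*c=-72*c^3 - 20*c^2 + 8*c + x^2*(180*c - 40) + x*(-54*c^2 - 60*c + 16)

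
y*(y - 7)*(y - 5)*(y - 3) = y^4 - 15*y^3 + 71*y^2 - 105*y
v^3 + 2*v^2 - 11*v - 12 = (v - 3)*(v + 1)*(v + 4)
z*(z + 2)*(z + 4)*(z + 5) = z^4 + 11*z^3 + 38*z^2 + 40*z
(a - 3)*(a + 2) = a^2 - a - 6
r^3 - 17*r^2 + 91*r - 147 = (r - 7)^2*(r - 3)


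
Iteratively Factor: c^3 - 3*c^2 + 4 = (c + 1)*(c^2 - 4*c + 4) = (c - 2)*(c + 1)*(c - 2)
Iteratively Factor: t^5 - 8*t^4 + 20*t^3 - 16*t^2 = (t - 2)*(t^4 - 6*t^3 + 8*t^2) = t*(t - 2)*(t^3 - 6*t^2 + 8*t) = t*(t - 4)*(t - 2)*(t^2 - 2*t) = t*(t - 4)*(t - 2)^2*(t)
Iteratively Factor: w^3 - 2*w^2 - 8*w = (w + 2)*(w^2 - 4*w) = w*(w + 2)*(w - 4)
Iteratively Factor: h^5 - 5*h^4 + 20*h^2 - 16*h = (h)*(h^4 - 5*h^3 + 20*h - 16) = h*(h + 2)*(h^3 - 7*h^2 + 14*h - 8) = h*(h - 2)*(h + 2)*(h^2 - 5*h + 4) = h*(h - 2)*(h - 1)*(h + 2)*(h - 4)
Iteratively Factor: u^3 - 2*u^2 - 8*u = (u)*(u^2 - 2*u - 8) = u*(u + 2)*(u - 4)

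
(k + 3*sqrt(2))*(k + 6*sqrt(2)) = k^2 + 9*sqrt(2)*k + 36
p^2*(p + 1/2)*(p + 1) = p^4 + 3*p^3/2 + p^2/2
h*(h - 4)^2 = h^3 - 8*h^2 + 16*h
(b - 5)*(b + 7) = b^2 + 2*b - 35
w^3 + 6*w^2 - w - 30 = (w - 2)*(w + 3)*(w + 5)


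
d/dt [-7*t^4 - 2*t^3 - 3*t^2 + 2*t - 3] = -28*t^3 - 6*t^2 - 6*t + 2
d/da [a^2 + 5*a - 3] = 2*a + 5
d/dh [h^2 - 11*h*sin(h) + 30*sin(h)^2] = -11*h*cos(h) + 2*h - 11*sin(h) + 30*sin(2*h)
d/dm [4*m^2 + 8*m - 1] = 8*m + 8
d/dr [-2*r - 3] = -2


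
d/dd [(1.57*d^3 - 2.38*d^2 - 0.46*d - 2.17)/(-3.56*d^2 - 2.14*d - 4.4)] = (-5.5892*d^4 - 6.7196*d^3 - 17.2684*d^2 + 5.4936*d - 2.6198)/(12.6736*d^4 + 15.2368*d^3 + 35.9076*d^2 + 18.832*d + 19.36)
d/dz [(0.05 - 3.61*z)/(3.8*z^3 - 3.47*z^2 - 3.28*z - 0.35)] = (27.436*z^3 - 13.0967*z^2 + 0.347*z + 1.4275)/(14.44*z^6 - 26.372*z^5 - 12.8871*z^4 + 20.1032*z^3 + 13.1874*z^2 + 2.296*z + 0.1225)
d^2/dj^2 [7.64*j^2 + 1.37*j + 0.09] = 15.2800000000000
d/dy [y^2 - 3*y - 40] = 2*y - 3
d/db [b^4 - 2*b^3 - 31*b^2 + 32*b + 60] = 4*b^3 - 6*b^2 - 62*b + 32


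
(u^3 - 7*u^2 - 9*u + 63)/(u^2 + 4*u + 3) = (u^2 - 10*u + 21)/(u + 1)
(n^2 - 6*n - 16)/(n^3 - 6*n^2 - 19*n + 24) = (n + 2)/(n^2 + 2*n - 3)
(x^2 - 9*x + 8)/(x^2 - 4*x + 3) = (x - 8)/(x - 3)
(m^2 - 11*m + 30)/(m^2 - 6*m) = (m - 5)/m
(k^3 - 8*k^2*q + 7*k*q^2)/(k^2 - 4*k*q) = (k^2 - 8*k*q + 7*q^2)/(k - 4*q)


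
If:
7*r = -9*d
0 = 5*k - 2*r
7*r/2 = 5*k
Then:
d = 0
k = 0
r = 0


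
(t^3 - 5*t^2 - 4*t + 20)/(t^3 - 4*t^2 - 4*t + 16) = (t - 5)/(t - 4)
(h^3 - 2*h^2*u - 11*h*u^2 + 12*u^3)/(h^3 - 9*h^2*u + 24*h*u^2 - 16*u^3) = (-h - 3*u)/(-h + 4*u)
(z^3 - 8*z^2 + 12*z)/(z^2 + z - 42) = z*(z - 2)/(z + 7)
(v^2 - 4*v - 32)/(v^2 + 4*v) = (v - 8)/v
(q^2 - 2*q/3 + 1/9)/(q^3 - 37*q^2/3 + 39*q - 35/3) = (q - 1/3)/(q^2 - 12*q + 35)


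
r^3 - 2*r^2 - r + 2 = (r - 2)*(r - 1)*(r + 1)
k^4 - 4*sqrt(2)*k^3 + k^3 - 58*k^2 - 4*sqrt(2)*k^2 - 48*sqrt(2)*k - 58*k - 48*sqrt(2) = (k + 1)*(k - 8*sqrt(2))*(k + sqrt(2))*(k + 3*sqrt(2))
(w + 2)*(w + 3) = w^2 + 5*w + 6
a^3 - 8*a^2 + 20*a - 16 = (a - 4)*(a - 2)^2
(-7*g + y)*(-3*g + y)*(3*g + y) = 63*g^3 - 9*g^2*y - 7*g*y^2 + y^3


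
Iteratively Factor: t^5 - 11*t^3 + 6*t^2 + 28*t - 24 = (t - 2)*(t^4 + 2*t^3 - 7*t^2 - 8*t + 12) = (t - 2)*(t + 2)*(t^3 - 7*t + 6) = (t - 2)^2*(t + 2)*(t^2 + 2*t - 3) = (t - 2)^2*(t + 2)*(t + 3)*(t - 1)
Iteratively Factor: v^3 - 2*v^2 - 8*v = (v - 4)*(v^2 + 2*v) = v*(v - 4)*(v + 2)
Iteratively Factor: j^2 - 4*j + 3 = (j - 1)*(j - 3)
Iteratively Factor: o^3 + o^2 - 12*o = (o - 3)*(o^2 + 4*o) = (o - 3)*(o + 4)*(o)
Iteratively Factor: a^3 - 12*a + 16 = (a - 2)*(a^2 + 2*a - 8) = (a - 2)^2*(a + 4)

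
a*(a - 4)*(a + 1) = a^3 - 3*a^2 - 4*a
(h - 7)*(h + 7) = h^2 - 49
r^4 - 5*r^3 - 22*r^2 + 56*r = r*(r - 7)*(r - 2)*(r + 4)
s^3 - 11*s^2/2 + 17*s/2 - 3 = (s - 3)*(s - 2)*(s - 1/2)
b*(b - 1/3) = b^2 - b/3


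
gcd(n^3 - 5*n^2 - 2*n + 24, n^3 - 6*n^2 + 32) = n^2 - 2*n - 8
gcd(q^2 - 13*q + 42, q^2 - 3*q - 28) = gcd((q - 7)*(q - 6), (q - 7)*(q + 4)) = q - 7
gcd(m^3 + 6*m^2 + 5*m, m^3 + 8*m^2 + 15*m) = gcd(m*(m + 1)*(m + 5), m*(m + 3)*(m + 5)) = m^2 + 5*m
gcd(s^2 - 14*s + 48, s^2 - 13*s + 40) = s - 8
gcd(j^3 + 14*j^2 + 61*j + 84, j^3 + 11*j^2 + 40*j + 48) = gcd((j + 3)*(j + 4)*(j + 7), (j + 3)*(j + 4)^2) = j^2 + 7*j + 12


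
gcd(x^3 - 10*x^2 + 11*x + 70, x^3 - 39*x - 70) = x^2 - 5*x - 14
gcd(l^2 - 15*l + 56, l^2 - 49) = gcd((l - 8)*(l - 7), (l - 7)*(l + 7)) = l - 7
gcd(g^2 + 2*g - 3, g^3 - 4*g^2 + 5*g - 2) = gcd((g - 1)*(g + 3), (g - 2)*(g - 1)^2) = g - 1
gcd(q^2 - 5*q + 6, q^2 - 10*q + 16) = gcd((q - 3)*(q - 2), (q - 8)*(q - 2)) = q - 2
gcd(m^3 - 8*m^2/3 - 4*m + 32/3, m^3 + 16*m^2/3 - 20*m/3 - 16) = m - 2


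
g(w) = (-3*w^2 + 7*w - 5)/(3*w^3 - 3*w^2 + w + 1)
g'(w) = (7 - 6*w)/(3*w^3 - 3*w^2 + w + 1) + (-9*w^2 + 6*w - 1)*(-3*w^2 + 7*w - 5)/(3*w^3 - 3*w^2 + w + 1)^2 = 3*(3*w^4 - 14*w^3 + 21*w^2 - 12*w + 4)/(9*w^6 - 18*w^5 + 15*w^4 - 5*w^2 + 2*w + 1)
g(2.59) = -0.20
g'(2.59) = 0.01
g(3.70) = -0.17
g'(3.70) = 0.02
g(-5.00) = 0.25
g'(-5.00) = 0.06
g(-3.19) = 0.44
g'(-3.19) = 0.18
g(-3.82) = 0.35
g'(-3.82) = 0.12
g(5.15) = -0.14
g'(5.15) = 0.02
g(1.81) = -0.20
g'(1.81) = 0.01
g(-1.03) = 2.37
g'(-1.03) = 4.08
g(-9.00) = 0.13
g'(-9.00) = 0.02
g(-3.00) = 0.48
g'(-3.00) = 0.21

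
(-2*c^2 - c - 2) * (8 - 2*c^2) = 4*c^4 + 2*c^3 - 12*c^2 - 8*c - 16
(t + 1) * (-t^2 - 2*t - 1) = -t^3 - 3*t^2 - 3*t - 1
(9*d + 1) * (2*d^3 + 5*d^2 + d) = 18*d^4 + 47*d^3 + 14*d^2 + d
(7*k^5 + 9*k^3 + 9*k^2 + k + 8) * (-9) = -63*k^5 - 81*k^3 - 81*k^2 - 9*k - 72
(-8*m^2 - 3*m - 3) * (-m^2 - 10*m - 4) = 8*m^4 + 83*m^3 + 65*m^2 + 42*m + 12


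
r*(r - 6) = r^2 - 6*r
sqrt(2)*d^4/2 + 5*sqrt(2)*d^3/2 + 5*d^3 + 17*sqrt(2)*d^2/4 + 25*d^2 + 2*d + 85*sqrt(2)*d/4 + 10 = (d + 5)*(d + sqrt(2)/2)*(d + 4*sqrt(2))*(sqrt(2)*d/2 + 1/2)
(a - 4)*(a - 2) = a^2 - 6*a + 8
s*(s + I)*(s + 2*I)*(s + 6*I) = s^4 + 9*I*s^3 - 20*s^2 - 12*I*s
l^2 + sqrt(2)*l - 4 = (l - sqrt(2))*(l + 2*sqrt(2))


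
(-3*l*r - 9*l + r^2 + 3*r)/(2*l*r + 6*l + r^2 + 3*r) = (-3*l + r)/(2*l + r)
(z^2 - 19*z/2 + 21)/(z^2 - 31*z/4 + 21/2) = 2*(2*z - 7)/(4*z - 7)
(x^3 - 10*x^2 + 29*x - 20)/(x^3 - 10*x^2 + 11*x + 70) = (x^2 - 5*x + 4)/(x^2 - 5*x - 14)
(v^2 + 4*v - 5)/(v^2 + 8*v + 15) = (v - 1)/(v + 3)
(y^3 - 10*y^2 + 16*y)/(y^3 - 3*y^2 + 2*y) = (y - 8)/(y - 1)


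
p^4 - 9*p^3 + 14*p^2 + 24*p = p*(p - 6)*(p - 4)*(p + 1)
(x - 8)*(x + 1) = x^2 - 7*x - 8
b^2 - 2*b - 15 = (b - 5)*(b + 3)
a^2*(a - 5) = a^3 - 5*a^2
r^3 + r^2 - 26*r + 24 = (r - 4)*(r - 1)*(r + 6)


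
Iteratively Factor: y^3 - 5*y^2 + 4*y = (y)*(y^2 - 5*y + 4) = y*(y - 1)*(y - 4)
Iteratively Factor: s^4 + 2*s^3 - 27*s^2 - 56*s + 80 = (s - 5)*(s^3 + 7*s^2 + 8*s - 16) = (s - 5)*(s - 1)*(s^2 + 8*s + 16) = (s - 5)*(s - 1)*(s + 4)*(s + 4)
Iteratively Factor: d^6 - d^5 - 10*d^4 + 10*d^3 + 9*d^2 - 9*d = (d - 1)*(d^5 - 10*d^3 + 9*d) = (d - 1)*(d + 3)*(d^4 - 3*d^3 - d^2 + 3*d) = (d - 1)*(d + 1)*(d + 3)*(d^3 - 4*d^2 + 3*d) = (d - 1)^2*(d + 1)*(d + 3)*(d^2 - 3*d) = d*(d - 1)^2*(d + 1)*(d + 3)*(d - 3)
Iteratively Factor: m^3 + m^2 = (m)*(m^2 + m) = m*(m + 1)*(m)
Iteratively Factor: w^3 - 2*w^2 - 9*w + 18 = (w - 3)*(w^2 + w - 6) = (w - 3)*(w + 3)*(w - 2)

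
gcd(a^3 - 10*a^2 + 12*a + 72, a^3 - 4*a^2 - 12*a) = a^2 - 4*a - 12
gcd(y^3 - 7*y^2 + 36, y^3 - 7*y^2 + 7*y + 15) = y - 3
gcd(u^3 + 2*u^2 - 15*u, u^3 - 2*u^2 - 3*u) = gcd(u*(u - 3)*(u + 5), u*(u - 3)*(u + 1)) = u^2 - 3*u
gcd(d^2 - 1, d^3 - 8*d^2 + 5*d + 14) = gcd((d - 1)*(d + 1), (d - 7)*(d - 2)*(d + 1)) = d + 1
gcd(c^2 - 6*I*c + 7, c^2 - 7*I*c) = c - 7*I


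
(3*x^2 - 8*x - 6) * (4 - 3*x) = -9*x^3 + 36*x^2 - 14*x - 24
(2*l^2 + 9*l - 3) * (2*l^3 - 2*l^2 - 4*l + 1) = 4*l^5 + 14*l^4 - 32*l^3 - 28*l^2 + 21*l - 3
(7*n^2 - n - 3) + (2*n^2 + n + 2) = 9*n^2 - 1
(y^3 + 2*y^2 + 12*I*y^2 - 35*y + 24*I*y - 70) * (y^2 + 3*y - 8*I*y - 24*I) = y^5 + 5*y^4 + 4*I*y^4 + 67*y^3 + 20*I*y^3 + 305*y^2 + 304*I*y^2 + 366*y + 1400*I*y + 1680*I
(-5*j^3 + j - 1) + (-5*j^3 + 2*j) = -10*j^3 + 3*j - 1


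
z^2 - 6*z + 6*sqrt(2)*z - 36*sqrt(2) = (z - 6)*(z + 6*sqrt(2))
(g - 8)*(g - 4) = g^2 - 12*g + 32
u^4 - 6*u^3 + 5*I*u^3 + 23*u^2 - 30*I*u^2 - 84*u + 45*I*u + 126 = (u - 3)^2*(u - 2*I)*(u + 7*I)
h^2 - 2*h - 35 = (h - 7)*(h + 5)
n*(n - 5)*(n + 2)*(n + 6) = n^4 + 3*n^3 - 28*n^2 - 60*n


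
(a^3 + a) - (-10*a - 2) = a^3 + 11*a + 2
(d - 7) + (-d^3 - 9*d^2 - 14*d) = -d^3 - 9*d^2 - 13*d - 7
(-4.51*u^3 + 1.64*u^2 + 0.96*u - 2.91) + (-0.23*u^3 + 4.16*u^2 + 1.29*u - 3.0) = -4.74*u^3 + 5.8*u^2 + 2.25*u - 5.91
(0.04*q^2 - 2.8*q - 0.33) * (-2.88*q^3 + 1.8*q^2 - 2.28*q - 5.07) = -0.1152*q^5 + 8.136*q^4 - 4.1808*q^3 + 5.5872*q^2 + 14.9484*q + 1.6731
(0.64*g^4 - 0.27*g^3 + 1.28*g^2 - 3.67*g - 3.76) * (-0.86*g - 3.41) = -0.5504*g^5 - 1.9502*g^4 - 0.1801*g^3 - 1.2086*g^2 + 15.7483*g + 12.8216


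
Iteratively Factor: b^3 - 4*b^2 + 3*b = (b - 3)*(b^2 - b) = b*(b - 3)*(b - 1)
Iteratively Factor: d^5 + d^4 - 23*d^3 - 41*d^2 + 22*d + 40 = (d + 2)*(d^4 - d^3 - 21*d^2 + d + 20) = (d - 5)*(d + 2)*(d^3 + 4*d^2 - d - 4) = (d - 5)*(d + 1)*(d + 2)*(d^2 + 3*d - 4) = (d - 5)*(d + 1)*(d + 2)*(d + 4)*(d - 1)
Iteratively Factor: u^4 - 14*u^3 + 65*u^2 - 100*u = (u - 5)*(u^3 - 9*u^2 + 20*u) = (u - 5)^2*(u^2 - 4*u) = (u - 5)^2*(u - 4)*(u)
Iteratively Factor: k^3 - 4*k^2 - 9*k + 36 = (k - 3)*(k^2 - k - 12) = (k - 4)*(k - 3)*(k + 3)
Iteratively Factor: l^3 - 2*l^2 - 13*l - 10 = (l - 5)*(l^2 + 3*l + 2) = (l - 5)*(l + 2)*(l + 1)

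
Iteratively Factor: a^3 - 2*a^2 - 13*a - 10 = (a - 5)*(a^2 + 3*a + 2) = (a - 5)*(a + 1)*(a + 2)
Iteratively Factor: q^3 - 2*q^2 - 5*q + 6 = (q + 2)*(q^2 - 4*q + 3) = (q - 1)*(q + 2)*(q - 3)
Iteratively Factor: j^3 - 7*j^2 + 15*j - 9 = (j - 3)*(j^2 - 4*j + 3) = (j - 3)*(j - 1)*(j - 3)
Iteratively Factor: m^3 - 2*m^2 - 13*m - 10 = (m + 2)*(m^2 - 4*m - 5) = (m + 1)*(m + 2)*(m - 5)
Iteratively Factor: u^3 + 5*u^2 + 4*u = (u)*(u^2 + 5*u + 4) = u*(u + 4)*(u + 1)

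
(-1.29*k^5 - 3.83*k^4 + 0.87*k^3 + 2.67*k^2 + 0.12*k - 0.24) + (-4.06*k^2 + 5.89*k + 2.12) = -1.29*k^5 - 3.83*k^4 + 0.87*k^3 - 1.39*k^2 + 6.01*k + 1.88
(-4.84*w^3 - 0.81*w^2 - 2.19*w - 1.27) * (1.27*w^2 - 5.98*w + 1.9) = -6.1468*w^5 + 27.9145*w^4 - 7.1335*w^3 + 9.9443*w^2 + 3.4336*w - 2.413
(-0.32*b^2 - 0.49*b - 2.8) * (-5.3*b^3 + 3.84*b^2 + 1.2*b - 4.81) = 1.696*b^5 + 1.3682*b^4 + 12.5744*b^3 - 9.8008*b^2 - 1.0031*b + 13.468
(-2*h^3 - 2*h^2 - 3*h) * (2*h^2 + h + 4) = -4*h^5 - 6*h^4 - 16*h^3 - 11*h^2 - 12*h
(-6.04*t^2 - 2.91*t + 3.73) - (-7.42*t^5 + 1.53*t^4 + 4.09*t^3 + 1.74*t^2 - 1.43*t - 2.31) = 7.42*t^5 - 1.53*t^4 - 4.09*t^3 - 7.78*t^2 - 1.48*t + 6.04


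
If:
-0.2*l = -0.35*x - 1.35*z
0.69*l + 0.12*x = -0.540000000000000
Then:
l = 0.610169491525424*z - 0.711864406779661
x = -3.50847457627119*z - 0.406779661016949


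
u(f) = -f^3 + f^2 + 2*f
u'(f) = -3*f^2 + 2*f + 2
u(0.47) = 1.06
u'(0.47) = 2.28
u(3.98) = -39.24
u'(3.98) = -37.56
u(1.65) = 1.53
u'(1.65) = -2.87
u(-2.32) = 13.23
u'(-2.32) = -18.79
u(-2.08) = 9.17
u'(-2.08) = -15.14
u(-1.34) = 1.52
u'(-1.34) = -6.07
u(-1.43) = 2.11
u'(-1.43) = -6.99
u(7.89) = -413.14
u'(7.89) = -168.98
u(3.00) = -12.00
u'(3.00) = -19.00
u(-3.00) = 30.00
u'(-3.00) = -31.00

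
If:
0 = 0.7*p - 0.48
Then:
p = 0.69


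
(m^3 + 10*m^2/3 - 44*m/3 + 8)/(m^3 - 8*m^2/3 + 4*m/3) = (m + 6)/m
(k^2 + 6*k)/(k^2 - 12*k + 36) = k*(k + 6)/(k^2 - 12*k + 36)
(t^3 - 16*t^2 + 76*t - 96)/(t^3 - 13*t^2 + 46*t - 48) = (t - 6)/(t - 3)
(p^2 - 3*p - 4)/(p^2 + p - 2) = (p^2 - 3*p - 4)/(p^2 + p - 2)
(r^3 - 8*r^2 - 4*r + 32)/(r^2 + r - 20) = (r^3 - 8*r^2 - 4*r + 32)/(r^2 + r - 20)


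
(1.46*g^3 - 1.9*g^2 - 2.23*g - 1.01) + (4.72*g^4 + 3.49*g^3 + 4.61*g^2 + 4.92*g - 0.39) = 4.72*g^4 + 4.95*g^3 + 2.71*g^2 + 2.69*g - 1.4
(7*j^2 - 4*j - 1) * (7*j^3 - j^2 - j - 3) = 49*j^5 - 35*j^4 - 10*j^3 - 16*j^2 + 13*j + 3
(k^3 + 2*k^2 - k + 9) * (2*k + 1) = 2*k^4 + 5*k^3 + 17*k + 9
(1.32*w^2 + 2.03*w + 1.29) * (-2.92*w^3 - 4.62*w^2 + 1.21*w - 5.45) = -3.8544*w^5 - 12.026*w^4 - 11.5482*w^3 - 10.6975*w^2 - 9.5026*w - 7.0305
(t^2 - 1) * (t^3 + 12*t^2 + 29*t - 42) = t^5 + 12*t^4 + 28*t^3 - 54*t^2 - 29*t + 42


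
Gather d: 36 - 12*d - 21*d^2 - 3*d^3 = -3*d^3 - 21*d^2 - 12*d + 36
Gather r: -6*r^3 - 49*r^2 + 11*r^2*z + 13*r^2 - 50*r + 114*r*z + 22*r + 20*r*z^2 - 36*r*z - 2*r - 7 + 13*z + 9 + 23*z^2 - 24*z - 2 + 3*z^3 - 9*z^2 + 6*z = -6*r^3 + r^2*(11*z - 36) + r*(20*z^2 + 78*z - 30) + 3*z^3 + 14*z^2 - 5*z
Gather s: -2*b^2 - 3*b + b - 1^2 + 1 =-2*b^2 - 2*b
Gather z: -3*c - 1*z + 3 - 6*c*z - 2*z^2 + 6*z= -3*c - 2*z^2 + z*(5 - 6*c) + 3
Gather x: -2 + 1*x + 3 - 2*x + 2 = 3 - x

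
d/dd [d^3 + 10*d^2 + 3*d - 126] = 3*d^2 + 20*d + 3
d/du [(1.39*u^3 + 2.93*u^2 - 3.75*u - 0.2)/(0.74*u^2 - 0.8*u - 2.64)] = (1.0286*u^4 - 2.224*u^3 - 10.5778*u^2 - 15.1744*u + 9.74)/(0.5476*u^4 - 1.184*u^3 - 3.2672*u^2 + 4.224*u + 6.9696)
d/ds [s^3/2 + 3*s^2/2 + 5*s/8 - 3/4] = 3*s^2/2 + 3*s + 5/8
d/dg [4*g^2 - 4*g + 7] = 8*g - 4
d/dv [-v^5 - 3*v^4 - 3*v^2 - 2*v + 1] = -5*v^4 - 12*v^3 - 6*v - 2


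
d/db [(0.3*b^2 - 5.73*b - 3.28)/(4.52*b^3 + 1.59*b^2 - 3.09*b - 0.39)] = (-1.356*b^4 + 51.7992*b^3 + 52.6605*b^2 + 10.1964*b - 7.9005)/(20.4304*b^6 + 14.3736*b^5 - 25.4055*b^4 - 13.3518*b^3 + 8.3079*b^2 + 2.4102*b + 0.1521)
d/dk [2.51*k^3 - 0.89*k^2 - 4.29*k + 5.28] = 7.53*k^2 - 1.78*k - 4.29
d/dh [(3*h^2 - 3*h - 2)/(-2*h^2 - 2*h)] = (-3*h^2 - 2*h - 1)/(h^2*(h^2 + 2*h + 1))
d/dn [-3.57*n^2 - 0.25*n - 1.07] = -7.14*n - 0.25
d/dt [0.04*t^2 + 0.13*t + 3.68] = 0.08*t + 0.13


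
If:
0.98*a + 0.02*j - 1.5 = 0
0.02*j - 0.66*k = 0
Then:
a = 1.53061224489796 - 0.673469387755102*k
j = 33.0*k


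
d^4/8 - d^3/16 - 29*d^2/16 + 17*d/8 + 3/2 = (d/4 + 1)*(d/2 + 1/4)*(d - 3)*(d - 2)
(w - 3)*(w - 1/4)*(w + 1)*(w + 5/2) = w^4 + w^3/4 - 65*w^2/8 - 11*w/2 + 15/8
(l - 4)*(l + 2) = l^2 - 2*l - 8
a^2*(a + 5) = a^3 + 5*a^2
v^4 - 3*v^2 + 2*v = v*(v - 1)^2*(v + 2)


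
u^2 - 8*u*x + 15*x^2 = (u - 5*x)*(u - 3*x)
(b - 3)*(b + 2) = b^2 - b - 6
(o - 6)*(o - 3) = o^2 - 9*o + 18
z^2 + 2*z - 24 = (z - 4)*(z + 6)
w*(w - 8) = w^2 - 8*w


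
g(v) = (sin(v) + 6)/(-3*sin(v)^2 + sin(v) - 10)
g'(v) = (6*sin(v)*cos(v) - cos(v))*(sin(v) + 6)/(-3*sin(v)^2 + sin(v) - 10)^2 + cos(v)/(-3*sin(v)^2 + sin(v) - 10) = (3*sin(v)^2 + 36*sin(v) - 16)*cos(v)/(3*sin(v)^2 - sin(v) + 10)^2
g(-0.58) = -0.48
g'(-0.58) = -0.22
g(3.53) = -0.52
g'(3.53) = 0.23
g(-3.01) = -0.58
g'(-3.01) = 0.20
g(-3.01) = -0.58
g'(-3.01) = 0.20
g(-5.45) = -0.62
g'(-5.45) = 0.07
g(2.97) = -0.62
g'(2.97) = 0.10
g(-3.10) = -0.59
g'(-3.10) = 0.17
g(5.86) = -0.51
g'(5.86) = -0.23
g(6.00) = -0.54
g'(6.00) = -0.22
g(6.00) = -0.54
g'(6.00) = -0.22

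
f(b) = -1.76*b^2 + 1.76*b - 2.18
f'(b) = 1.76 - 3.52*b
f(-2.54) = -18.01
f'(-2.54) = 10.70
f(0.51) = -1.74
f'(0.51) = -0.04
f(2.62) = -9.65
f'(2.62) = -7.46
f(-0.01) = -2.20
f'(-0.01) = 1.80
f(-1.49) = -8.71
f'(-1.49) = 7.00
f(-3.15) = -25.19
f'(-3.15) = 12.85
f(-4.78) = -50.81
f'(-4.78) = 18.59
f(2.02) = -5.81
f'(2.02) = -5.35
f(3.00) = -12.74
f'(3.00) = -8.80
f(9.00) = -128.90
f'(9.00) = -29.92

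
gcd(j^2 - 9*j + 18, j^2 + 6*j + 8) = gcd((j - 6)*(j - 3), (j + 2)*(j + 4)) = 1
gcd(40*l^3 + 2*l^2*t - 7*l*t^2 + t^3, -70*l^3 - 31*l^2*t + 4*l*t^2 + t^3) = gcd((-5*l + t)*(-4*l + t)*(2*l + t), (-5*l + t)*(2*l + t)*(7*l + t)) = -10*l^2 - 3*l*t + t^2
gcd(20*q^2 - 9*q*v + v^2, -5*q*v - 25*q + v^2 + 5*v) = 5*q - v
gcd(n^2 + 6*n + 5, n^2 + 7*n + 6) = n + 1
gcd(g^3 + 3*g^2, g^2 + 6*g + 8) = 1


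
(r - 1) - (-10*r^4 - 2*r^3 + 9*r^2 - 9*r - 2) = 10*r^4 + 2*r^3 - 9*r^2 + 10*r + 1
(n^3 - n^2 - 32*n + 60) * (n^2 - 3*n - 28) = n^5 - 4*n^4 - 57*n^3 + 184*n^2 + 716*n - 1680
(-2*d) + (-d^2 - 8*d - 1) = -d^2 - 10*d - 1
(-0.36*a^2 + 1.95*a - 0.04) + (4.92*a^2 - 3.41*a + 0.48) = 4.56*a^2 - 1.46*a + 0.44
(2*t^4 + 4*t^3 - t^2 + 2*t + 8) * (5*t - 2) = 10*t^5 + 16*t^4 - 13*t^3 + 12*t^2 + 36*t - 16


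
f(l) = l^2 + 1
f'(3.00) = 6.00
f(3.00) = 10.00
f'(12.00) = 24.00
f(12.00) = 145.00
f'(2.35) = 4.70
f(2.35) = 6.52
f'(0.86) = 1.72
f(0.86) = 1.74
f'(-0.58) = -1.16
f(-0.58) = 1.34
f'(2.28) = 4.56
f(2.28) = 6.20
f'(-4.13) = -8.26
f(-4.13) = 18.06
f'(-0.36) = -0.72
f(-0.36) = 1.13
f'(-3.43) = -6.86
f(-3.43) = 12.76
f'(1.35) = 2.70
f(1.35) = 2.82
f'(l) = 2*l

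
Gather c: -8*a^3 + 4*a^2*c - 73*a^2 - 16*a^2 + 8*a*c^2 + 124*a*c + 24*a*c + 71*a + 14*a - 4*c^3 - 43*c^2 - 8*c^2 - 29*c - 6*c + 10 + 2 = -8*a^3 - 89*a^2 + 85*a - 4*c^3 + c^2*(8*a - 51) + c*(4*a^2 + 148*a - 35) + 12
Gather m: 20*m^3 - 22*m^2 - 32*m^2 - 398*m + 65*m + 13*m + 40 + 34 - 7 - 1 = 20*m^3 - 54*m^2 - 320*m + 66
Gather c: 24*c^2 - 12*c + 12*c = 24*c^2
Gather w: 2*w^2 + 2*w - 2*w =2*w^2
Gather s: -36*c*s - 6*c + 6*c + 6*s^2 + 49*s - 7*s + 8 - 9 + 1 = 6*s^2 + s*(42 - 36*c)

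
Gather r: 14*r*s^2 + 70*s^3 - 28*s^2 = 14*r*s^2 + 70*s^3 - 28*s^2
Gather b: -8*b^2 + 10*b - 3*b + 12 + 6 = -8*b^2 + 7*b + 18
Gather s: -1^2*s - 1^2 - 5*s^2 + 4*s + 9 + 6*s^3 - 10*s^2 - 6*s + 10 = 6*s^3 - 15*s^2 - 3*s + 18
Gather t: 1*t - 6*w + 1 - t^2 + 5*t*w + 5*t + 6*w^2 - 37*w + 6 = -t^2 + t*(5*w + 6) + 6*w^2 - 43*w + 7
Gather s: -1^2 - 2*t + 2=1 - 2*t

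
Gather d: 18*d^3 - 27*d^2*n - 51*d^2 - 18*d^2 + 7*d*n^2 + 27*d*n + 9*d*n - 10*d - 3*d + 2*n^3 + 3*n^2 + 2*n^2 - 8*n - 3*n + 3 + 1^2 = 18*d^3 + d^2*(-27*n - 69) + d*(7*n^2 + 36*n - 13) + 2*n^3 + 5*n^2 - 11*n + 4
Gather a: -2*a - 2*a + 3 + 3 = 6 - 4*a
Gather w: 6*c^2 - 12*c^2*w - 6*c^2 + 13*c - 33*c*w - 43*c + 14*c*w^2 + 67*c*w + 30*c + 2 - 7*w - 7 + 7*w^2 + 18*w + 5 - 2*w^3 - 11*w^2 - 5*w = -2*w^3 + w^2*(14*c - 4) + w*(-12*c^2 + 34*c + 6)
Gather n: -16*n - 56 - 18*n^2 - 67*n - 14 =-18*n^2 - 83*n - 70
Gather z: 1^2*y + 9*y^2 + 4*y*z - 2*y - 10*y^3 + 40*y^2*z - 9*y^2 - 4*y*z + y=-10*y^3 + 40*y^2*z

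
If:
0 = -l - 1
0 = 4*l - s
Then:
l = -1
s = -4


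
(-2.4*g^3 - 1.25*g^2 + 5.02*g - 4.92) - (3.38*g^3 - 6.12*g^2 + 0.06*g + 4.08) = -5.78*g^3 + 4.87*g^2 + 4.96*g - 9.0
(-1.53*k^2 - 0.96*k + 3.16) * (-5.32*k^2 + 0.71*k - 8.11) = 8.1396*k^4 + 4.0209*k^3 - 5.0845*k^2 + 10.0292*k - 25.6276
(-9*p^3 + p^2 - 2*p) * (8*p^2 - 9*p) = -72*p^5 + 89*p^4 - 25*p^3 + 18*p^2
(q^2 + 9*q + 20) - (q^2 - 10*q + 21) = 19*q - 1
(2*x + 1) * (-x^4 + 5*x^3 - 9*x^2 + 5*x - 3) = -2*x^5 + 9*x^4 - 13*x^3 + x^2 - x - 3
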